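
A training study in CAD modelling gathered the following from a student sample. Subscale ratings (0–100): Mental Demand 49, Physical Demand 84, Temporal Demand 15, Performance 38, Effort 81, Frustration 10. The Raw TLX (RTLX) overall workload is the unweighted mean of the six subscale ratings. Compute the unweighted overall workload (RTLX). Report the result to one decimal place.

46.2

Sum of ratings = 49 + 84 + 15 + 38 + 81 + 10 = 277.
RTLX = 277 / 6 = 46.1667 ≈ 46.2.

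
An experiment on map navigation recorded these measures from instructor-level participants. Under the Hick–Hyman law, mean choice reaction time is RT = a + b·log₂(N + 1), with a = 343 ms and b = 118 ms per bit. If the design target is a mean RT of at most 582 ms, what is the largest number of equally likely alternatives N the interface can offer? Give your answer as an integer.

3

Set 343 + 118·log₂(N + 1) ≤ 582.
log₂(N + 1) ≤ (582 − 343) / 118 = 2.0254.
N + 1 ≤ 2^2.0254 = 4.0710.
N ≤ 3.0710, so the largest integer N is 3.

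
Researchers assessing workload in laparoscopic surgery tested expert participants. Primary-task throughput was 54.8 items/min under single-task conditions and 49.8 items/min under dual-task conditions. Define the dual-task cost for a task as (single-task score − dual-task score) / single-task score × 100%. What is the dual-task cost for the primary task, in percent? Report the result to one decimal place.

Cost = (54.8 − 49.8) / 54.8 × 100%
     = 5.0000 / 54.8 × 100% = 9.1241%.
≈ 9.1%.

9.1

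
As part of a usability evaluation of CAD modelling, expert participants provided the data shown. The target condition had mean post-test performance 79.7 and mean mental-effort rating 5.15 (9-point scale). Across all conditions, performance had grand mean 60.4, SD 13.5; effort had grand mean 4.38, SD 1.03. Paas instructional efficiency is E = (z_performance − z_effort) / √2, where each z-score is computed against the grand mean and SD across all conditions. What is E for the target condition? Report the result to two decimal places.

z_performance = (79.7 − 60.4) / 13.5 = 19.3000 / 13.5 = 1.4296.
z_effort = (5.15 − 4.38) / 1.03 = 0.7700 / 1.03 = 0.7476.
z_P − z_E = 1.4296 − 0.7476 = 0.6820.
E = 0.6820 / √2 = 0.6820 / 1.41421 = 0.4822 ≈ 0.48.

0.48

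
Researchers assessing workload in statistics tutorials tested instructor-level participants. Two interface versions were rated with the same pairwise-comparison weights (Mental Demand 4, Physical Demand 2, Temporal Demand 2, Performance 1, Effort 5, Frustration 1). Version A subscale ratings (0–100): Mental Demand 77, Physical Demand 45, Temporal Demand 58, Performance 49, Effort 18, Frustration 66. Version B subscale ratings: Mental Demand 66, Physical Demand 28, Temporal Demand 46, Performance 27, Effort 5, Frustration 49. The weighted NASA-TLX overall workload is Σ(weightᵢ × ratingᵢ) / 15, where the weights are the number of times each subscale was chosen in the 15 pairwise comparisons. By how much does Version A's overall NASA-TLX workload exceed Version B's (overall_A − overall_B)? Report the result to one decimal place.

13.7

Version A weighted sum = 4·77 + 2·45 + 2·58 + 1·49 + 5·18 + 1·66 = 308 + 90 + 116 + 49 + 90 + 66 = 719; overall_A = 719/15 = 47.9333.
Version B weighted sum = 4·66 + 2·28 + 2·46 + 1·27 + 5·5 + 1·49 = 264 + 56 + 92 + 27 + 25 + 49 = 513; overall_B = 513/15 = 34.2000.
Difference = 47.9333 − 34.2000 = 13.7333 ≈ 13.7.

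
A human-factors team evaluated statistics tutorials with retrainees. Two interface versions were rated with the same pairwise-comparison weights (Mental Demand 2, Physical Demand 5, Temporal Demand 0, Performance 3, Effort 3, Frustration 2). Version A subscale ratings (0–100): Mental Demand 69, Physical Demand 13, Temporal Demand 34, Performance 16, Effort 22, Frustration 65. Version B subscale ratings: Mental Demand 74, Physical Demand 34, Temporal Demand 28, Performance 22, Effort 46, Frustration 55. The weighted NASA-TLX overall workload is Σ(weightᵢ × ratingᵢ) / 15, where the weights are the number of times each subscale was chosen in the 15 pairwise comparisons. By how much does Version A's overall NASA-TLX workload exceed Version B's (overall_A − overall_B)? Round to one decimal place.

-12.3

Version A weighted sum = 2·69 + 5·13 + 0·34 + 3·16 + 3·22 + 2·65 = 138 + 65 + 0 + 48 + 66 + 130 = 447; overall_A = 447/15 = 29.8000.
Version B weighted sum = 2·74 + 5·34 + 0·28 + 3·22 + 3·46 + 2·55 = 148 + 170 + 0 + 66 + 138 + 110 = 632; overall_B = 632/15 = 42.1333.
Difference = 29.8000 − 42.1333 = -12.3333 ≈ -12.3.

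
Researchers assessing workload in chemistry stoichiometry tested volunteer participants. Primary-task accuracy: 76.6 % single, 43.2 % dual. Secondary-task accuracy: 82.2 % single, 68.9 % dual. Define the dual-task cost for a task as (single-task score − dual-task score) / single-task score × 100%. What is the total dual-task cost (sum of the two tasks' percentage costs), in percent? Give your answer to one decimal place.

Primary cost = (76.6 − 43.2) / 76.6 × 100% = 43.6031%.
Secondary cost = (82.2 − 68.9) / 82.2 × 100% = 16.1800%.
Total = 43.6031% + 16.1800% = 59.7831% ≈ 59.8%.

59.8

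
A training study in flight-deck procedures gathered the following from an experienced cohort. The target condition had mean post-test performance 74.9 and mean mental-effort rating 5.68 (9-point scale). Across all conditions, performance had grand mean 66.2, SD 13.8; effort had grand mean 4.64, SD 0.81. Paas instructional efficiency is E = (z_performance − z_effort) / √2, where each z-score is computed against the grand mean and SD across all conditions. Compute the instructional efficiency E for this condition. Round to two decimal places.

z_performance = (74.9 − 66.2) / 13.8 = 8.7000 / 13.8 = 0.6304.
z_effort = (5.68 − 4.64) / 0.81 = 1.0400 / 0.81 = 1.2840.
z_P − z_E = 0.6304 − 1.2840 = -0.6536.
E = -0.6536 / √2 = -0.6536 / 1.41421 = -0.4622 ≈ -0.46.

-0.46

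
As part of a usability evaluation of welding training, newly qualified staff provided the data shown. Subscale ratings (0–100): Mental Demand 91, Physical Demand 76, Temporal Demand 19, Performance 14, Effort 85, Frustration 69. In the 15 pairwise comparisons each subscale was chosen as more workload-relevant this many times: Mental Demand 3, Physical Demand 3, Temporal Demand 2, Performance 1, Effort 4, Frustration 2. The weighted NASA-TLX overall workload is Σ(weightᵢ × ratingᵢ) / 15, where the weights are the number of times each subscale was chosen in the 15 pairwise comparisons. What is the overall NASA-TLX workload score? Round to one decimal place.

68.7

The tallies are the weights (they sum to 15).
Weighted sum = 3·91 + 3·76 + 2·19 + 1·14 + 4·85 + 2·69
            = 273 + 228 + 38 + 14 + 340 + 138 = 1031.
Overall workload = 1031 / 15 = 68.7333 ≈ 68.7.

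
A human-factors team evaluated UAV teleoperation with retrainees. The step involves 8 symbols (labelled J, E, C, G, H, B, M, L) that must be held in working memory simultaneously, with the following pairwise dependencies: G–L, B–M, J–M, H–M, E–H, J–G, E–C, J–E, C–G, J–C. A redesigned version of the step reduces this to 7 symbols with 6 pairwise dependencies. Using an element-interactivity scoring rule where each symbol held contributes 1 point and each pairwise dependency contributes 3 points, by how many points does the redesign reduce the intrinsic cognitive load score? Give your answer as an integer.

13

Original: 8 × 1 + 10 × 3 = 8 + 30 = 38.
Redesigned: 7 × 1 + 6 × 3 = 7 + 18 = 25.
Reduction = 38 − 25 = 13.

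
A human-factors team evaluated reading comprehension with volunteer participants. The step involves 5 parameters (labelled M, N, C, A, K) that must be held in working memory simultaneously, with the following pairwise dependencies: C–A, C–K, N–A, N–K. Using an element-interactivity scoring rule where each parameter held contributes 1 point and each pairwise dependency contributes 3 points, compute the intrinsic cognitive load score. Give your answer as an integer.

Count of parameters held simultaneously: 5.
Count of pairwise dependencies listed: 4.
Element contribution: 5 × 1 = 5.
Interaction contribution: 4 × 3 = 12.
Intrinsic load = 5 + 12 = 17.

17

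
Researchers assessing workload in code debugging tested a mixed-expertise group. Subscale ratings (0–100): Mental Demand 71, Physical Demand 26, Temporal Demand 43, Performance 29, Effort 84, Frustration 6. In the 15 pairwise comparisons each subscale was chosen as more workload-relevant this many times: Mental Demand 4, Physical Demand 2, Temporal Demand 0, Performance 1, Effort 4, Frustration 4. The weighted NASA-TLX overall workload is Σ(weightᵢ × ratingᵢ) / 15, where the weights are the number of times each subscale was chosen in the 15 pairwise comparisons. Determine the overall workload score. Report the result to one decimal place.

48.3

The tallies are the weights (they sum to 15).
Weighted sum = 4·71 + 2·26 + 0·43 + 1·29 + 4·84 + 4·6
            = 284 + 52 + 0 + 29 + 336 + 24 = 725.
Overall workload = 725 / 15 = 48.3333 ≈ 48.3.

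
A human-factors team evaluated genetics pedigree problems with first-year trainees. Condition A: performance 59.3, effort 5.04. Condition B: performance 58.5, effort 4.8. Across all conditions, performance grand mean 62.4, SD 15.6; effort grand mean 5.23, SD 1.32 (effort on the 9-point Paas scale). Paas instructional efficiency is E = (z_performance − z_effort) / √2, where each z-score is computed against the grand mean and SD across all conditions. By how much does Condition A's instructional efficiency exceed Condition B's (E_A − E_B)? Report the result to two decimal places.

Condition A: z_P = (59.3 − 62.4)/15.6 = -0.1987; z_E = (5.04 − 5.23)/1.32 = -0.1439; E_A = (-0.1987 − (-0.1439))/√2 = -0.0387.
Condition B: z_P = (58.5 − 62.4)/15.6 = -0.2500; z_E = (4.8 − 5.23)/1.32 = -0.3258; E_B = (-0.2500 − (-0.3258))/√2 = 0.0536.
E_A − E_B = -0.0387 − 0.0536 = -0.0923 ≈ -0.09.

-0.09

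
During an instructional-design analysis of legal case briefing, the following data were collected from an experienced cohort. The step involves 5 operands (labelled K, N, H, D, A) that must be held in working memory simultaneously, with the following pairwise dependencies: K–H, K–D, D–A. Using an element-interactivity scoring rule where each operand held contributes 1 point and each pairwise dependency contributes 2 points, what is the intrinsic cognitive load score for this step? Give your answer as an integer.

11

Count of operands held simultaneously: 5.
Count of pairwise dependencies listed: 3.
Element contribution: 5 × 1 = 5.
Interaction contribution: 3 × 2 = 6.
Intrinsic load = 5 + 6 = 11.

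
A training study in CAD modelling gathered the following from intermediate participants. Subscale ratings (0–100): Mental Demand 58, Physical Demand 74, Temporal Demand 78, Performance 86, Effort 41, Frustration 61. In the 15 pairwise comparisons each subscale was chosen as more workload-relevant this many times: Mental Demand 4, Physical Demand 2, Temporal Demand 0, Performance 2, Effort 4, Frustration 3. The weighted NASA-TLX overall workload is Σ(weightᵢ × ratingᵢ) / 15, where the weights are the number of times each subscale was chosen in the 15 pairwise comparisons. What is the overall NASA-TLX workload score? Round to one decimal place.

The tallies are the weights (they sum to 15).
Weighted sum = 4·58 + 2·74 + 0·78 + 2·86 + 4·41 + 3·61
            = 232 + 148 + 0 + 172 + 164 + 183 = 899.
Overall workload = 899 / 15 = 59.9333 ≈ 59.9.

59.9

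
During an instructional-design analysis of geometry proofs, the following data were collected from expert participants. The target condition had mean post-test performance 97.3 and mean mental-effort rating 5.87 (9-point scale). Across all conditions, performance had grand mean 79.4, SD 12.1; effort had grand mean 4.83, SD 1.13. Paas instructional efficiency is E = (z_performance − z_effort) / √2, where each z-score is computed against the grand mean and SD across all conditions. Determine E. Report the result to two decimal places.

z_performance = (97.3 − 79.4) / 12.1 = 17.9000 / 12.1 = 1.4793.
z_effort = (5.87 − 4.83) / 1.13 = 1.0400 / 1.13 = 0.9204.
z_P − z_E = 1.4793 − 0.9204 = 0.5589.
E = 0.5589 / √2 = 0.5589 / 1.41421 = 0.3952 ≈ 0.40.

0.40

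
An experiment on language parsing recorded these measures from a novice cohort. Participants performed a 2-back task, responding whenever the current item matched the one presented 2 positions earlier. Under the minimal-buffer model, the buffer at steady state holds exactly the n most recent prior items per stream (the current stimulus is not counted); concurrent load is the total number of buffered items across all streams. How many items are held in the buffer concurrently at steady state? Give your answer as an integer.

2

The buffer holds the 2 most recent prior items.
Steady-state concurrent load = 2 items.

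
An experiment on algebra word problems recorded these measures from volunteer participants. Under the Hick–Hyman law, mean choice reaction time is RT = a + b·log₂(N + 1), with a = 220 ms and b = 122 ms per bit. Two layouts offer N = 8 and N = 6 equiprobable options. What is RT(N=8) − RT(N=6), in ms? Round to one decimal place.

44.2

RT(8) = 220 + 122·log₂(9) = 220 + 122·3.1699 = 606.7278 ms.
RT(6) = 220 + 122·log₂(7) = 220 + 122·2.8074 = 562.5028 ms.
Difference = 606.7278 − 562.5028 = 44.2250 ≈ 44.2 ms.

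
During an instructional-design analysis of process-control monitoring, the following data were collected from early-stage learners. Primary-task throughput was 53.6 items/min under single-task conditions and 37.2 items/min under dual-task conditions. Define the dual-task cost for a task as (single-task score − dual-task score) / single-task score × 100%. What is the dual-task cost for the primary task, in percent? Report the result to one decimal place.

30.6

Cost = (53.6 − 37.2) / 53.6 × 100%
     = 16.4000 / 53.6 × 100% = 30.5970%.
≈ 30.6%.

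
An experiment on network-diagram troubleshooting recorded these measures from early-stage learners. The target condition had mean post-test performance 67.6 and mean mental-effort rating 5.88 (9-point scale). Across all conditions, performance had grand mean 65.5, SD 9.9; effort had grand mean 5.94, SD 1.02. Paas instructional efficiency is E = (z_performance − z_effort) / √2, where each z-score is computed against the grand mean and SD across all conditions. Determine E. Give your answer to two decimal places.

z_performance = (67.6 − 65.5) / 9.9 = 2.1000 / 9.9 = 0.2121.
z_effort = (5.88 − 5.94) / 1.02 = -0.0600 / 1.02 = -0.0588.
z_P − z_E = 0.2121 − (-0.0588) = 0.2709.
E = 0.2709 / √2 = 0.2709 / 1.41421 = 0.1916 ≈ 0.19.

0.19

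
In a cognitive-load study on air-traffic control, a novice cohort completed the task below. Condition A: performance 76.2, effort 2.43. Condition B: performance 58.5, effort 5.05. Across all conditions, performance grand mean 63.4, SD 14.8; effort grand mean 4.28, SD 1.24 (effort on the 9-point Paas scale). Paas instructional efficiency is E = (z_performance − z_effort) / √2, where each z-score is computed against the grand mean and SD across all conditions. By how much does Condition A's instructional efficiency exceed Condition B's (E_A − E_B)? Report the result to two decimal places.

Condition A: z_P = (76.2 − 63.4)/14.8 = 0.8649; z_E = (2.43 − 4.28)/1.24 = -1.4919; E_A = (0.8649 − (-1.4919))/√2 = 1.6665.
Condition B: z_P = (58.5 − 63.4)/14.8 = -0.3311; z_E = (5.05 − 4.28)/1.24 = 0.6210; E_B = (-0.3311 − 0.6210)/√2 = -0.6732.
E_A − E_B = 1.6665 − (-0.6732) = 2.3397 ≈ 2.34.

2.34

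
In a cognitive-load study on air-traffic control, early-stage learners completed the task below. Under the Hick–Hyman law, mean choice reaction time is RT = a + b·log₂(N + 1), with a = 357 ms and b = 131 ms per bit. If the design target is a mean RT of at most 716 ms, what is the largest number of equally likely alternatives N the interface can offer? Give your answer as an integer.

5

Set 357 + 131·log₂(N + 1) ≤ 716.
log₂(N + 1) ≤ (716 − 357) / 131 = 2.7405.
N + 1 ≤ 2^2.7405 = 6.6830.
N ≤ 5.6830, so the largest integer N is 5.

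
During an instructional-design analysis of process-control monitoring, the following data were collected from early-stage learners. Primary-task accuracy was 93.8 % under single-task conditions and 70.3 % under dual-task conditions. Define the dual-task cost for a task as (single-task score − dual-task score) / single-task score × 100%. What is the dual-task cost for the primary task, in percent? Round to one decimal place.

Cost = (93.8 − 70.3) / 93.8 × 100%
     = 23.5000 / 93.8 × 100% = 25.0533%.
≈ 25.1%.

25.1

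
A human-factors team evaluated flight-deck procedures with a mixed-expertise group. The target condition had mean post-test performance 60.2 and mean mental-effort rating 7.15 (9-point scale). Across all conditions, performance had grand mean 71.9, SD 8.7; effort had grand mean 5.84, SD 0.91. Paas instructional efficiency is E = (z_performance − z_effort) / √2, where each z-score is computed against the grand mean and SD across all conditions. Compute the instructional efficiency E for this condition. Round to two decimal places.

-1.97

z_performance = (60.2 − 71.9) / 8.7 = -11.7000 / 8.7 = -1.3448.
z_effort = (7.15 − 5.84) / 0.91 = 1.3100 / 0.91 = 1.4396.
z_P − z_E = -1.3448 − 1.4396 = -2.7844.
E = -2.7844 / √2 = -2.7844 / 1.41421 = -1.9689 ≈ -1.97.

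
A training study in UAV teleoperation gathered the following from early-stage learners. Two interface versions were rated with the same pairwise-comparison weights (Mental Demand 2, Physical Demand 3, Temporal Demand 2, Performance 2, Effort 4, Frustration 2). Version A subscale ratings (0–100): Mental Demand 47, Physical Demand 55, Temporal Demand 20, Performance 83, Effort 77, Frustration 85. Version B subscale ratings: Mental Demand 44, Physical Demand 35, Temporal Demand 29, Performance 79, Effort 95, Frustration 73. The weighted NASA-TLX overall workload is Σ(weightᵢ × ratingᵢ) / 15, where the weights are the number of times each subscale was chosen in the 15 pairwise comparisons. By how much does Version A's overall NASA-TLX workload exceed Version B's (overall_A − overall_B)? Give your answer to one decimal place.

Version A weighted sum = 2·47 + 3·55 + 2·20 + 2·83 + 4·77 + 2·85 = 94 + 165 + 40 + 166 + 308 + 170 = 943; overall_A = 943/15 = 62.8667.
Version B weighted sum = 2·44 + 3·35 + 2·29 + 2·79 + 4·95 + 2·73 = 88 + 105 + 58 + 158 + 380 + 146 = 935; overall_B = 935/15 = 62.3333.
Difference = 62.8667 − 62.3333 = 0.5334 ≈ 0.5.

0.5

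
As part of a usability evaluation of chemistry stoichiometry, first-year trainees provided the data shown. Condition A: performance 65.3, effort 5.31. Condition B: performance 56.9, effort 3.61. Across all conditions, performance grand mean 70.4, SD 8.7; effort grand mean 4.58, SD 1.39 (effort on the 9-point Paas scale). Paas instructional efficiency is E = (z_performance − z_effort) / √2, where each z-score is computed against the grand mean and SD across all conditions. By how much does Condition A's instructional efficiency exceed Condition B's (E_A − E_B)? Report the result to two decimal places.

-0.18

Condition A: z_P = (65.3 − 70.4)/8.7 = -0.5862; z_E = (5.31 − 4.58)/1.39 = 0.5252; E_A = (-0.5862 − 0.5252)/√2 = -0.7859.
Condition B: z_P = (56.9 − 70.4)/8.7 = -1.5517; z_E = (3.61 − 4.58)/1.39 = -0.6978; E_B = (-1.5517 − (-0.6978))/√2 = -0.6038.
E_A − E_B = -0.7859 − (-0.6038) = -0.1821 ≈ -0.18.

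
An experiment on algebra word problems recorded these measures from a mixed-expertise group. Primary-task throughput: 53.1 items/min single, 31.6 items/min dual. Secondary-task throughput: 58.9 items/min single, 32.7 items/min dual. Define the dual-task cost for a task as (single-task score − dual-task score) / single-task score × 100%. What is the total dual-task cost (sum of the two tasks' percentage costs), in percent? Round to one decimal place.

85.0

Primary cost = (53.1 − 31.6) / 53.1 × 100% = 40.4896%.
Secondary cost = (58.9 − 32.7) / 58.9 × 100% = 44.4822%.
Total = 40.4896% + 44.4822% = 84.9718% ≈ 85.0%.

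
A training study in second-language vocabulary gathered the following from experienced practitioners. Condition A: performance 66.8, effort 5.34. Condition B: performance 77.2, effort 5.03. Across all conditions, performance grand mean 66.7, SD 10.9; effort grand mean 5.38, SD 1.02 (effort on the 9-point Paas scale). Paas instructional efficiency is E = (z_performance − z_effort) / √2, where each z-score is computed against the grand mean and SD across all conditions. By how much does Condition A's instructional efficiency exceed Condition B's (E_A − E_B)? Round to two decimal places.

-0.89

Condition A: z_P = (66.8 − 66.7)/10.9 = 0.0092; z_E = (5.34 − 5.38)/1.02 = -0.0392; E_A = (0.0092 − (-0.0392))/√2 = 0.0342.
Condition B: z_P = (77.2 − 66.7)/10.9 = 0.9633; z_E = (5.03 − 5.38)/1.02 = -0.3431; E_B = (0.9633 − (-0.3431))/√2 = 0.9238.
E_A − E_B = 0.0342 − 0.9238 = -0.8896 ≈ -0.89.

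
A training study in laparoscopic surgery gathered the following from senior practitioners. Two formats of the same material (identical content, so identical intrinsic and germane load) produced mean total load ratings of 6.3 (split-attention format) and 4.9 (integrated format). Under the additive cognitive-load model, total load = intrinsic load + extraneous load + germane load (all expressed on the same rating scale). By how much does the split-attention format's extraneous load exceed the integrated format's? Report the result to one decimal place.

Intrinsic and germane load are equal across formats, so the difference in total load equals the difference in extraneous load.
Extraneous-load difference = 6.3 − 4.9 = 1.4.

1.4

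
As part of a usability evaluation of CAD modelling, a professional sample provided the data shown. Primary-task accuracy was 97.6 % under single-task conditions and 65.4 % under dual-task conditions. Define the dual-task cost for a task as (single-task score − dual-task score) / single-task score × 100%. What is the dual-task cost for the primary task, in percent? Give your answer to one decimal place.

33.0

Cost = (97.6 − 65.4) / 97.6 × 100%
     = 32.2000 / 97.6 × 100% = 32.9918%.
≈ 33.0%.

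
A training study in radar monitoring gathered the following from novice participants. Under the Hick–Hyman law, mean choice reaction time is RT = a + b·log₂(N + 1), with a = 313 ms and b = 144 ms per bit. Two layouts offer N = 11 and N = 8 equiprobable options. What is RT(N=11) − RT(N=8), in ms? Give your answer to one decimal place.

RT(11) = 313 + 144·log₂(12) = 313 + 144·3.5850 = 829.2400 ms.
RT(8) = 313 + 144·log₂(9) = 313 + 144·3.1699 = 769.4656 ms.
Difference = 829.2400 − 769.4656 = 59.7744 ≈ 59.8 ms.

59.8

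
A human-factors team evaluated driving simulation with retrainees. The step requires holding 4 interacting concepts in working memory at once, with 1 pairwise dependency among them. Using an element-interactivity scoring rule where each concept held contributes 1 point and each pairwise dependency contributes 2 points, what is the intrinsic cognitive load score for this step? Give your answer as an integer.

Element contribution: 4 × 1 = 4.
Interaction contribution: 1 × 2 = 2.
Intrinsic load = 4 + 2 = 6.

6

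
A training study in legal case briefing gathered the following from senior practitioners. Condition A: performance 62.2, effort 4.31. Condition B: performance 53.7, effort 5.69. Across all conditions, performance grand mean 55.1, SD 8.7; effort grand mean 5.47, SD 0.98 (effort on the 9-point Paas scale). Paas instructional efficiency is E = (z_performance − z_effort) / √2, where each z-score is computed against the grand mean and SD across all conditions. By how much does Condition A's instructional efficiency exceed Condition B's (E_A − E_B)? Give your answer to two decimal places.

1.69

Condition A: z_P = (62.2 − 55.1)/8.7 = 0.8161; z_E = (4.31 − 5.47)/0.98 = -1.1837; E_A = (0.8161 − (-1.1837))/√2 = 1.4141.
Condition B: z_P = (53.7 − 55.1)/8.7 = -0.1609; z_E = (5.69 − 5.47)/0.98 = 0.2245; E_B = (-0.1609 − 0.2245)/√2 = -0.2725.
E_A − E_B = 1.4141 − (-0.2725) = 1.6866 ≈ 1.69.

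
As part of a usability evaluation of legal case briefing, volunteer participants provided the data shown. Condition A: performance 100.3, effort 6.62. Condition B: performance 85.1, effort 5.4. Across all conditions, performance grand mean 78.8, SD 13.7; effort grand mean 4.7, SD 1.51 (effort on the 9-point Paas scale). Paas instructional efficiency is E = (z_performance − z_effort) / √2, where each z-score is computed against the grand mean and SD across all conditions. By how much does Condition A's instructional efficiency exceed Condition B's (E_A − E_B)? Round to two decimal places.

Condition A: z_P = (100.3 − 78.8)/13.7 = 1.5693; z_E = (6.62 − 4.7)/1.51 = 1.2715; E_A = (1.5693 − 1.2715)/√2 = 0.2106.
Condition B: z_P = (85.1 − 78.8)/13.7 = 0.4599; z_E = (5.4 − 4.7)/1.51 = 0.4636; E_B = (0.4599 − 0.4636)/√2 = -0.0026.
E_A − E_B = 0.2106 − (-0.0026) = 0.2132 ≈ 0.21.

0.21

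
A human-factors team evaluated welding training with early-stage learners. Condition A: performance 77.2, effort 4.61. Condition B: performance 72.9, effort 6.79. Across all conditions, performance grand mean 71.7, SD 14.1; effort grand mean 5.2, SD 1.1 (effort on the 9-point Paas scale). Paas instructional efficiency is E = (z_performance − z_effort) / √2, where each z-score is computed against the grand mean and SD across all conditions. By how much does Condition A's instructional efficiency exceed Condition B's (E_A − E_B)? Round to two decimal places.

Condition A: z_P = (77.2 − 71.7)/14.1 = 0.3901; z_E = (4.61 − 5.2)/1.1 = -0.5364; E_A = (0.3901 − (-0.5364))/√2 = 0.6551.
Condition B: z_P = (72.9 − 71.7)/14.1 = 0.0851; z_E = (6.79 − 5.2)/1.1 = 1.4455; E_B = (0.0851 − 1.4455)/√2 = -0.9619.
E_A − E_B = 0.6551 − (-0.9619) = 1.6170 ≈ 1.62.

1.62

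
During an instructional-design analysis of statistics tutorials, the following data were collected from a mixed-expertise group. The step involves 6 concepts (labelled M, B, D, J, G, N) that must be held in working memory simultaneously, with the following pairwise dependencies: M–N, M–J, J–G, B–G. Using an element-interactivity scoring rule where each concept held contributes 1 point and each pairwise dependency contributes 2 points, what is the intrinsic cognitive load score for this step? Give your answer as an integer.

Count of concepts held simultaneously: 6.
Count of pairwise dependencies listed: 4.
Element contribution: 6 × 1 = 6.
Interaction contribution: 4 × 2 = 8.
Intrinsic load = 6 + 8 = 14.

14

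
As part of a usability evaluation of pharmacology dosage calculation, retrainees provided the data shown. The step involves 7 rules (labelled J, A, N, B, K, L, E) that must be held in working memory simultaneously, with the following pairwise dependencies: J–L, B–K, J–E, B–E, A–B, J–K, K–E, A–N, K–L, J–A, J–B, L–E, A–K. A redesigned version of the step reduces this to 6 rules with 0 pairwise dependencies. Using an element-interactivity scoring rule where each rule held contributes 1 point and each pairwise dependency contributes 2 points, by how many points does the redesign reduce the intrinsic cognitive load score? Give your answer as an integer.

27

Original: 7 × 1 + 13 × 2 = 7 + 26 = 33.
Redesigned: 6 × 1 + 0 × 2 = 6 + 0 = 6.
Reduction = 33 − 6 = 27.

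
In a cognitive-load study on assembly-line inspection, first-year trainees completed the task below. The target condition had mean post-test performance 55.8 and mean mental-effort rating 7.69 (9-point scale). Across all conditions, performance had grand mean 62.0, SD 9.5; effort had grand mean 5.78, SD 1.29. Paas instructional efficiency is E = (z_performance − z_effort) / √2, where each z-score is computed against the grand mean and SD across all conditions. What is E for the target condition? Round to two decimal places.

z_performance = (55.8 − 62.0) / 9.5 = -6.2000 / 9.5 = -0.6526.
z_effort = (7.69 − 5.78) / 1.29 = 1.9100 / 1.29 = 1.4806.
z_P − z_E = -0.6526 − 1.4806 = -2.1332.
E = -2.1332 / √2 = -2.1332 / 1.41421 = -1.5084 ≈ -1.51.

-1.51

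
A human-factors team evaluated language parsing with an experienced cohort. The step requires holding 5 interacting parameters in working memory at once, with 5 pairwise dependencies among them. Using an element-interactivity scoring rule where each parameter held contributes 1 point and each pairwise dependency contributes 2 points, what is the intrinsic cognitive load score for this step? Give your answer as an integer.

15

Element contribution: 5 × 1 = 5.
Interaction contribution: 5 × 2 = 10.
Intrinsic load = 5 + 10 = 15.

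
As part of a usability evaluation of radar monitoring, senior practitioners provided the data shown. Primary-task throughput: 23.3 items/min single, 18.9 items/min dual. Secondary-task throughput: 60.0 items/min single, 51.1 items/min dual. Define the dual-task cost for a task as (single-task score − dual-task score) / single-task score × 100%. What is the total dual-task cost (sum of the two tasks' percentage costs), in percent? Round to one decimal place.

33.7

Primary cost = (23.3 − 18.9) / 23.3 × 100% = 18.8841%.
Secondary cost = (60.0 − 51.1) / 60.0 × 100% = 14.8333%.
Total = 18.8841% + 14.8333% = 33.7174% ≈ 33.7%.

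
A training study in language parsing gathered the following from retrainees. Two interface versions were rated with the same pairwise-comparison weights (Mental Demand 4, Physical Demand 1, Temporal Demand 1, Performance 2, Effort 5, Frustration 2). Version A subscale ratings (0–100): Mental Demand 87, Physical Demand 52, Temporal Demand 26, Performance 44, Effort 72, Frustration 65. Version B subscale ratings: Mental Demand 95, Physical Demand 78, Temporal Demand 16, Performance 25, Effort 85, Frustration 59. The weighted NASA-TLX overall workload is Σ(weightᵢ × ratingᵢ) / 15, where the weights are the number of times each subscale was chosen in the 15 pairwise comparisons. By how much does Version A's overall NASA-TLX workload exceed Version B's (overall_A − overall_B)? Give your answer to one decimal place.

-4.2

Version A weighted sum = 4·87 + 1·52 + 1·26 + 2·44 + 5·72 + 2·65 = 348 + 52 + 26 + 88 + 360 + 130 = 1004; overall_A = 1004/15 = 66.9333.
Version B weighted sum = 4·95 + 1·78 + 1·16 + 2·25 + 5·85 + 2·59 = 380 + 78 + 16 + 50 + 425 + 118 = 1067; overall_B = 1067/15 = 71.1333.
Difference = 66.9333 − 71.1333 = -4.2000 ≈ -4.2.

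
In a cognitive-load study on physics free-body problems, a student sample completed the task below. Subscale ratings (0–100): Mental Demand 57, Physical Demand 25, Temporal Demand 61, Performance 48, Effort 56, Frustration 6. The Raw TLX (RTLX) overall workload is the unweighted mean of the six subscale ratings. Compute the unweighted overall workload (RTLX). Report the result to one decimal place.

Sum of ratings = 57 + 25 + 61 + 48 + 56 + 6 = 253.
RTLX = 253 / 6 = 42.1667 ≈ 42.2.

42.2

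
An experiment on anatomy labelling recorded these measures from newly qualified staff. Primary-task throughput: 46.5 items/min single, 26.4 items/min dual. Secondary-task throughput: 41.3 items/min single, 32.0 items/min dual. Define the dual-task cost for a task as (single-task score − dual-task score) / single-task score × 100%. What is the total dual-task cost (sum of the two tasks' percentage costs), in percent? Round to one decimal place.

65.7

Primary cost = (46.5 − 26.4) / 46.5 × 100% = 43.2258%.
Secondary cost = (41.3 − 32.0) / 41.3 × 100% = 22.5182%.
Total = 43.2258% + 22.5182% = 65.7440% ≈ 65.7%.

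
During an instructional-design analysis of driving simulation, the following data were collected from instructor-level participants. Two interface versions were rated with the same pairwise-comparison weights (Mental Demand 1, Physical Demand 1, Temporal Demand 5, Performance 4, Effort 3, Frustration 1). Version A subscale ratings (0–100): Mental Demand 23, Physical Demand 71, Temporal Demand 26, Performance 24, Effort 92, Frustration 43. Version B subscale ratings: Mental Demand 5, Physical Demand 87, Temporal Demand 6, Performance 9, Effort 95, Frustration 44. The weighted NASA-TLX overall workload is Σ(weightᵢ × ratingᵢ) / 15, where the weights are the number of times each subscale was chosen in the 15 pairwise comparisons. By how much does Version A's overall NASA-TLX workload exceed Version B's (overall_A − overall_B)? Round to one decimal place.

Version A weighted sum = 1·23 + 1·71 + 5·26 + 4·24 + 3·92 + 1·43 = 23 + 71 + 130 + 96 + 276 + 43 = 639; overall_A = 639/15 = 42.6000.
Version B weighted sum = 1·5 + 1·87 + 5·6 + 4·9 + 3·95 + 1·44 = 5 + 87 + 30 + 36 + 285 + 44 = 487; overall_B = 487/15 = 32.4667.
Difference = 42.6000 − 32.4667 = 10.1333 ≈ 10.1.

10.1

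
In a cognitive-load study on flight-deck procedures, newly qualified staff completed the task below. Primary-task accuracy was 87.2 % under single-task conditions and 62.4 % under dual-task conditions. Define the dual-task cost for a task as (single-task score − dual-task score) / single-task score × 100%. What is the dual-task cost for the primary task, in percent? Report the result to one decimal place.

28.4

Cost = (87.2 − 62.4) / 87.2 × 100%
     = 24.8000 / 87.2 × 100% = 28.4404%.
≈ 28.4%.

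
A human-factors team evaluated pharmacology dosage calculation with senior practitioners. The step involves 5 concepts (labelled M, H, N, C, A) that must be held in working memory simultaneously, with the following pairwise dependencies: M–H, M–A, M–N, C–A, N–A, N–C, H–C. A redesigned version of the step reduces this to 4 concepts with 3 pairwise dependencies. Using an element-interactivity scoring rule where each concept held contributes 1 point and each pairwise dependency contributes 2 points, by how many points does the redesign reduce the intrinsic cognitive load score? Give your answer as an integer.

Original: 5 × 1 + 7 × 2 = 5 + 14 = 19.
Redesigned: 4 × 1 + 3 × 2 = 4 + 6 = 10.
Reduction = 19 − 10 = 9.

9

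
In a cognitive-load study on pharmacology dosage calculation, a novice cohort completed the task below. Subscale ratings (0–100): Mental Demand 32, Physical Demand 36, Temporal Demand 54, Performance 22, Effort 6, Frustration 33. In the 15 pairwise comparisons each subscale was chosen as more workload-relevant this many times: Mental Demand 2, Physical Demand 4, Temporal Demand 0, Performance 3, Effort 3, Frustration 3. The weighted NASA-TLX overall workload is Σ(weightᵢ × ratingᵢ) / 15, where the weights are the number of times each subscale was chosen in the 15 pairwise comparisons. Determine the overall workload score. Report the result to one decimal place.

The tallies are the weights (they sum to 15).
Weighted sum = 2·32 + 4·36 + 0·54 + 3·22 + 3·6 + 3·33
            = 64 + 144 + 0 + 66 + 18 + 99 = 391.
Overall workload = 391 / 15 = 26.0667 ≈ 26.1.

26.1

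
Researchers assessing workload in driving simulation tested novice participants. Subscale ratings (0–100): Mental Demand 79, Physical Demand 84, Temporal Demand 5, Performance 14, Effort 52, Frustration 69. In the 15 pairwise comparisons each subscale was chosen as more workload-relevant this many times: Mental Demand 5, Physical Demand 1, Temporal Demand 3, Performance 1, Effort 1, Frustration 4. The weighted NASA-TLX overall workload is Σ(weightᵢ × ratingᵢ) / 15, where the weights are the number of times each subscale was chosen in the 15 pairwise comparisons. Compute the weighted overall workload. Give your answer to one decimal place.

55.7

The tallies are the weights (they sum to 15).
Weighted sum = 5·79 + 1·84 + 3·5 + 1·14 + 1·52 + 4·69
            = 395 + 84 + 15 + 14 + 52 + 276 = 836.
Overall workload = 836 / 15 = 55.7333 ≈ 55.7.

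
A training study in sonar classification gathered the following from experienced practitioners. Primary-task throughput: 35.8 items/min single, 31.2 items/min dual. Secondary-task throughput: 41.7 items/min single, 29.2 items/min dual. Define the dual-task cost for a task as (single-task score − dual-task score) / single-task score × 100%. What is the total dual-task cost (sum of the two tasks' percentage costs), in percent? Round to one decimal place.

Primary cost = (35.8 − 31.2) / 35.8 × 100% = 12.8492%.
Secondary cost = (41.7 − 29.2) / 41.7 × 100% = 29.9760%.
Total = 12.8492% + 29.9760% = 42.8252% ≈ 42.8%.

42.8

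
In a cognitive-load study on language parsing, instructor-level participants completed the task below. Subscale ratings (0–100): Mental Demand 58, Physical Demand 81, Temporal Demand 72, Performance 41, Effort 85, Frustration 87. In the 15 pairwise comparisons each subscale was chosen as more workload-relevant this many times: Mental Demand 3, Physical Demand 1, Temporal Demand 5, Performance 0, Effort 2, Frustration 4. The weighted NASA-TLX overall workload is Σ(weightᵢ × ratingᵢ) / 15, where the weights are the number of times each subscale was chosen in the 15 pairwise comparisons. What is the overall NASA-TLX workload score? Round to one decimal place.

The tallies are the weights (they sum to 15).
Weighted sum = 3·58 + 1·81 + 5·72 + 0·41 + 2·85 + 4·87
            = 174 + 81 + 360 + 0 + 170 + 348 = 1133.
Overall workload = 1133 / 15 = 75.5333 ≈ 75.5.

75.5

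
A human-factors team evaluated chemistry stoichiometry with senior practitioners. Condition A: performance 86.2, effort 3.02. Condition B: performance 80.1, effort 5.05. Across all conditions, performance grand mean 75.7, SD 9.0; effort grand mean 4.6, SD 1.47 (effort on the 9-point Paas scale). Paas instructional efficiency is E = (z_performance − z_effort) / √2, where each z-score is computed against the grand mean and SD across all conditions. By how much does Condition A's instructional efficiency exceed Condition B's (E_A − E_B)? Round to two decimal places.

1.46

Condition A: z_P = (86.2 − 75.7)/9.0 = 1.1667; z_E = (3.02 − 4.6)/1.47 = -1.0748; E_A = (1.1667 − (-1.0748))/√2 = 1.5850.
Condition B: z_P = (80.1 − 75.7)/9.0 = 0.4889; z_E = (5.05 − 4.6)/1.47 = 0.3061; E_B = (0.4889 − 0.3061)/√2 = 0.1293.
E_A − E_B = 1.5850 − 0.1293 = 1.4557 ≈ 1.46.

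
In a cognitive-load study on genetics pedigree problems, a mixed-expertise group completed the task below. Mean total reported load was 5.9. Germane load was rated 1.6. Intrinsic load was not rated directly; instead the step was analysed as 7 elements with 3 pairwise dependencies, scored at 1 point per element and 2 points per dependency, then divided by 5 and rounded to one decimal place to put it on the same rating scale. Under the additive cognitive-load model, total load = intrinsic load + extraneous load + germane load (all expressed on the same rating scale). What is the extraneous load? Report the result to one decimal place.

1.7

Intrinsic (element-interactivity): (7 × 1 + 3 × 2) / 5 = 13 / 5 = 2.6000 → 2.6.
extraneous load = total − intrinsic − germane
             = 5.9 − 2.6 − 1.6 = 1.7.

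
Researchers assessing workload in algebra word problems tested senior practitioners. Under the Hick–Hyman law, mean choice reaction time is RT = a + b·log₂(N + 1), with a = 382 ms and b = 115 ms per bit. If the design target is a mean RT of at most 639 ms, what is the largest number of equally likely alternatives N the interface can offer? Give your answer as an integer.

Set 382 + 115·log₂(N + 1) ≤ 639.
log₂(N + 1) ≤ (639 − 382) / 115 = 2.2348.
N + 1 ≤ 2^2.2348 = 4.7070.
N ≤ 3.7070, so the largest integer N is 3.

3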